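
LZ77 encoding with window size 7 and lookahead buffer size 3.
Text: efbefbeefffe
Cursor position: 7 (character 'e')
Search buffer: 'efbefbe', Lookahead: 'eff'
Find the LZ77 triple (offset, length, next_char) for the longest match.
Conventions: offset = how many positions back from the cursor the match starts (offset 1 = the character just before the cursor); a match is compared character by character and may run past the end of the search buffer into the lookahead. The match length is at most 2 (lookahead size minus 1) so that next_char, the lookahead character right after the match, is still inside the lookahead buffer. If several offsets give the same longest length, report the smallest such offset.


Try each offset into the search buffer:
  offset=1 (pos 6, char 'e'): match length 1
  offset=2 (pos 5, char 'b'): match length 0
  offset=3 (pos 4, char 'f'): match length 0
  offset=4 (pos 3, char 'e'): match length 2
  offset=5 (pos 2, char 'b'): match length 0
  offset=6 (pos 1, char 'f'): match length 0
  offset=7 (pos 0, char 'e'): match length 2
Longest match has length 2, found at offsets 4, 7; take the smallest, offset 4.
next_char = character at position 7 + 2 = 9 -> 'f'

Best match: offset=4, length=2 (matching 'ef' starting at position 3)
LZ77 triple: (4, 2, 'f')


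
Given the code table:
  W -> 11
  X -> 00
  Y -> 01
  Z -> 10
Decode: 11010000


Decoding:
11 -> W
01 -> Y
00 -> X
00 -> X


Result: WYXX


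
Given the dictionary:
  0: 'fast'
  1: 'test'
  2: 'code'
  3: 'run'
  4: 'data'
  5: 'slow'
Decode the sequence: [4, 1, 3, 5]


Look up each index in the dictionary:
  4 -> 'data'
  1 -> 'test'
  3 -> 'run'
  5 -> 'slow'

Decoded: "data test run slow"


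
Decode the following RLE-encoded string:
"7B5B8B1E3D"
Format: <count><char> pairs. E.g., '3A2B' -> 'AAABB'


Expanding each <count><char> pair:
  7B -> 'BBBBBBB'
  5B -> 'BBBBB'
  8B -> 'BBBBBBBB'
  1E -> 'E'
  3D -> 'DDD'

Decoded = BBBBBBBBBBBBBBBBBBBBEDDD


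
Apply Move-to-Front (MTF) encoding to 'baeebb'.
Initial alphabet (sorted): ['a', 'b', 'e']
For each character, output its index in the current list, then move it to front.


MTF encoding:
'b': index 1 in ['a', 'b', 'e'] -> ['b', 'a', 'e']
'a': index 1 in ['b', 'a', 'e'] -> ['a', 'b', 'e']
'e': index 2 in ['a', 'b', 'e'] -> ['e', 'a', 'b']
'e': index 0 in ['e', 'a', 'b'] -> ['e', 'a', 'b']
'b': index 2 in ['e', 'a', 'b'] -> ['b', 'e', 'a']
'b': index 0 in ['b', 'e', 'a'] -> ['b', 'e', 'a']


Output: [1, 1, 2, 0, 2, 0]


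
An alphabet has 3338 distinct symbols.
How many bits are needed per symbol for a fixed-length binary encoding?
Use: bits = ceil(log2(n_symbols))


log2(3338) = 11.7048
Bracket: 2^11 = 2048 < 3338 <= 2^12 = 4096
So ceil(log2(3338)) = 12

bits = ceil(log2(3338)) = ceil(11.7048) = 12 bits


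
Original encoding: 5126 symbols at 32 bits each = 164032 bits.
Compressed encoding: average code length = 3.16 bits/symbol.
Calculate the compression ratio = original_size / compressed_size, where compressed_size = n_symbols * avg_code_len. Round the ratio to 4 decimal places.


original_size = n_symbols * orig_bits = 5126 * 32 = 164032 bits
compressed_size = n_symbols * avg_code_len = 5126 * 3.16 = 16198.16 bits
ratio = original_size / compressed_size = 164032 / 16198.16 = 10.1266

Compression ratio = 10.1266


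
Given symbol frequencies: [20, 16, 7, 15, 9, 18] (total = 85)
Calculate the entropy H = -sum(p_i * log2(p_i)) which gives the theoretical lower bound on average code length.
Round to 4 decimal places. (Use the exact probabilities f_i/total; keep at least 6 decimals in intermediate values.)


Per-symbol terms -p_i * log2(p_i) with p_i = f_i/85:
  p = 20/85 = 0.235294: log2(p) = -2.087463, -p*log2(p) = 0.491168
  p = 16/85 = 0.188235: log2(p) = -2.409391, -p*log2(p) = 0.453532
  p = 7/85 = 0.082353: log2(p) = -3.602036, -p*log2(p) = 0.296638
  p = 15/85 = 0.176471: log2(p) = -2.502500, -p*log2(p) = 0.441618
  p = 9/85 = 0.105882: log2(p) = -3.239466, -p*log2(p) = 0.343002
  p = 18/85 = 0.211765: log2(p) = -2.239466, -p*log2(p) = 0.474240
H = 0.491168 + 0.453532 + 0.296638 + 0.441618 + 0.343002 + 0.474240 = 2.500198

H = 2.5002 bits/symbol


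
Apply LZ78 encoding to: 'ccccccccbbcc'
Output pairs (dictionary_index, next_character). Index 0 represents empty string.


LZ78 encoding steps:
Dictionary: {0: ''}
Step 1: w='' (idx 0), next='c' -> output (0, 'c'), add 'c' as idx 1
Step 2: w='c' (idx 1), next='c' -> output (1, 'c'), add 'cc' as idx 2
Step 3: w='cc' (idx 2), next='c' -> output (2, 'c'), add 'ccc' as idx 3
Step 4: w='cc' (idx 2), next='b' -> output (2, 'b'), add 'ccb' as idx 4
Step 5: w='' (idx 0), next='b' -> output (0, 'b'), add 'b' as idx 5
Step 6: w='cc' (idx 2), end of input -> output (2, '')


Encoded: [(0, 'c'), (1, 'c'), (2, 'c'), (2, 'b'), (0, 'b'), (2, '')]


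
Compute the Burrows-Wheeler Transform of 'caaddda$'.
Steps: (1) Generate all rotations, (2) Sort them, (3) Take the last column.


Rotations (sorted):
  0: $caaddda -> last char: a
  1: a$caaddd -> last char: d
  2: aaddda$c -> last char: c
  3: addda$ca -> last char: a
  4: caaddda$ -> last char: $
  5: da$caadd -> last char: d
  6: dda$caad -> last char: d
  7: ddda$caa -> last char: a


BWT = adca$dda


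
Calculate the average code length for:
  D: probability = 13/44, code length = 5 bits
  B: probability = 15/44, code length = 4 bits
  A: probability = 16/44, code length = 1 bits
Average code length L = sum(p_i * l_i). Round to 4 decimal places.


Weighted contributions p_i * l_i:
  D: (13/44) * 5 = 65/44
  B: (15/44) * 4 = 60/44
  A: (16/44) * 1 = 16/44
Sum = (65 + 60 + 16)/44 = 141/44

L = 141/44 = 3.2045 bits/symbol


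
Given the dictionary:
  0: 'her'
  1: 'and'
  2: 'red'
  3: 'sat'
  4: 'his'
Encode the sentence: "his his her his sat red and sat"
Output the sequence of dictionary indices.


Look up each word in the dictionary:
  'his' -> 4
  'his' -> 4
  'her' -> 0
  'his' -> 4
  'sat' -> 3
  'red' -> 2
  'and' -> 1
  'sat' -> 3

Encoded: [4, 4, 0, 4, 3, 2, 1, 3]


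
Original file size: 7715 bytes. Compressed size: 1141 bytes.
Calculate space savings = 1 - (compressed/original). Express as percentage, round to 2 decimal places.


ratio = compressed/original = 1141/7715 = 0.147894
savings = 1 - ratio = 1 - 0.147894 = 0.852106
as a percentage: 0.852106 * 100 = 85.21%

Space savings = 1 - 1141/7715 = 85.21%


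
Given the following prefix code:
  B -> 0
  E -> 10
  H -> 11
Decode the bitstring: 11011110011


Decoding step by step:
Bits 11 -> H
Bits 0 -> B
Bits 11 -> H
Bits 11 -> H
Bits 0 -> B
Bits 0 -> B
Bits 11 -> H


Decoded message: HBHHBBH


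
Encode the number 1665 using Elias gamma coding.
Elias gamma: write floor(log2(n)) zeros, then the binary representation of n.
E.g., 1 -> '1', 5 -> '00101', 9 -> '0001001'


num_bits = floor(log2(1665)) + 1 = 11
leading_zeros = num_bits - 1 = 10
binary(1665) = 11010000001

Elias gamma(1665) = '0000000000' + '11010000001' = 000000000011010000001 (21 bits)


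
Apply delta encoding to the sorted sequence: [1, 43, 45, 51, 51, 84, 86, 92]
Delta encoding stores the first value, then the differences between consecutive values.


First value: 1
Deltas:
  43 - 1 = 42
  45 - 43 = 2
  51 - 45 = 6
  51 - 51 = 0
  84 - 51 = 33
  86 - 84 = 2
  92 - 86 = 6


Delta encoded: [1, 42, 2, 6, 0, 33, 2, 6]


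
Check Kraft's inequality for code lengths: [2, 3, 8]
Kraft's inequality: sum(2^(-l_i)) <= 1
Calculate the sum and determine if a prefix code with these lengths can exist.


Sum = 2^(-2) + 2^(-3) + 2^(-8)
    = 0.25 + 0.125 + 0.00390625
    = 97/256 = 0.37890625
Since 0.37890625 <= 1, Kraft's inequality IS satisfied.
A prefix code with these lengths CAN exist.

Kraft sum = 0.37890625. Satisfied.


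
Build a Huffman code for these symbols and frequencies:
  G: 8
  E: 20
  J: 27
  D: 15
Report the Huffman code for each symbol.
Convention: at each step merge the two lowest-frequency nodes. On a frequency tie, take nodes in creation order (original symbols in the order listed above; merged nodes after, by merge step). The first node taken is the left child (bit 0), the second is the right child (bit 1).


Huffman tree construction:
Step 1: Merge G(8) + D(15) = 23
Step 2: Merge E(20) + (G+D)(23) = 43
Step 3: Merge J(27) + (E+(G+D))(43) = 70
Read each symbol's code off the tree from the root (left child = 0, right child = 1).

Codes:
  G: 110 (length 3)
  E: 10 (length 2)
  J: 0 (length 1)
  D: 111 (length 3)
Average code length: 136/70 = 1.9429 bits/symbol


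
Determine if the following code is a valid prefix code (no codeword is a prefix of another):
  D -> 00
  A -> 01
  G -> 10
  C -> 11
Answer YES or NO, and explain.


Checking each pair (does one codeword prefix another?):
  D='00' vs A='01': no prefix
  D='00' vs G='10': no prefix
  D='00' vs C='11': no prefix
  A='01' vs D='00': no prefix
  A='01' vs G='10': no prefix
  A='01' vs C='11': no prefix
  G='10' vs D='00': no prefix
  G='10' vs A='01': no prefix
  G='10' vs C='11': no prefix
  C='11' vs D='00': no prefix
  C='11' vs A='01': no prefix
  C='11' vs G='10': no prefix
No violation found over all pairs.

YES -- this is a valid prefix code. No codeword is a prefix of any other codeword.


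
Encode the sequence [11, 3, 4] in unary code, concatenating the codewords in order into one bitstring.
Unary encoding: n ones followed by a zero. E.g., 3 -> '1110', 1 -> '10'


Encode each number as n ones followed by a terminating 0:
  11 -> 111111111110 (12 bits)
  3 -> 1110 (4 bits)
  4 -> 11110 (5 bits)
Total length = 12 + 4 + 5 = 21 bits.

Unary([11, 3, 4]) = 111111111110111011110 (21 bits)


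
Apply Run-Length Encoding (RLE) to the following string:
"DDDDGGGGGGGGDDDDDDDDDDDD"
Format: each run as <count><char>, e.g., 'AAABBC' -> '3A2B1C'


Scanning runs left to right:
  i=0: run of 'D' x 4 -> '4D'
  i=4: run of 'G' x 8 -> '8G'
  i=12: run of 'D' x 12 -> '12D'

RLE = 4D8G12D


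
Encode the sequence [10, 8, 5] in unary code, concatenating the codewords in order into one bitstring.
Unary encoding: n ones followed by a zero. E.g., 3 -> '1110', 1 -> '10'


Encode each number as n ones followed by a terminating 0:
  10 -> 11111111110 (11 bits)
  8 -> 111111110 (9 bits)
  5 -> 111110 (6 bits)
Total length = 11 + 9 + 6 = 26 bits.

Unary([10, 8, 5]) = 11111111110111111110111110 (26 bits)


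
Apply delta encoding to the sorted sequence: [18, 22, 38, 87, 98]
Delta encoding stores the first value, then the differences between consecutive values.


First value: 18
Deltas:
  22 - 18 = 4
  38 - 22 = 16
  87 - 38 = 49
  98 - 87 = 11


Delta encoded: [18, 4, 16, 49, 11]


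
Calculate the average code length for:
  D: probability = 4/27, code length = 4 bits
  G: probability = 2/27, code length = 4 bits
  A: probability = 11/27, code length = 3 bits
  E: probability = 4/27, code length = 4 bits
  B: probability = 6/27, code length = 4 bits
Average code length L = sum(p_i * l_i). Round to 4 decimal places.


Weighted contributions p_i * l_i:
  D: (4/27) * 4 = 16/27
  G: (2/27) * 4 = 8/27
  A: (11/27) * 3 = 33/27
  E: (4/27) * 4 = 16/27
  B: (6/27) * 4 = 24/27
Sum = (16 + 8 + 33 + 16 + 24)/27 = 97/27

L = 97/27 = 3.5926 bits/symbol


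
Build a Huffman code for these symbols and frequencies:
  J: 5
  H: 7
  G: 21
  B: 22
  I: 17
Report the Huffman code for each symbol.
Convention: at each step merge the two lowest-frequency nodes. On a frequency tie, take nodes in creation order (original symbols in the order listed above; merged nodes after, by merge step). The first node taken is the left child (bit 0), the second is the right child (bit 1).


Huffman tree construction:
Step 1: Merge J(5) + H(7) = 12
Step 2: Merge (J+H)(12) + I(17) = 29
Step 3: Merge G(21) + B(22) = 43
Step 4: Merge ((J+H)+I)(29) + (G+B)(43) = 72
Read each symbol's code off the tree from the root (left child = 0, right child = 1).

Codes:
  J: 000 (length 3)
  H: 001 (length 3)
  G: 10 (length 2)
  B: 11 (length 2)
  I: 01 (length 2)
Average code length: 156/72 = 2.1667 bits/symbol


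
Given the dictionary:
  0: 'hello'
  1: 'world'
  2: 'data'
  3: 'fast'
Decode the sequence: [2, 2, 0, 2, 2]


Look up each index in the dictionary:
  2 -> 'data'
  2 -> 'data'
  0 -> 'hello'
  2 -> 'data'
  2 -> 'data'

Decoded: "data data hello data data"


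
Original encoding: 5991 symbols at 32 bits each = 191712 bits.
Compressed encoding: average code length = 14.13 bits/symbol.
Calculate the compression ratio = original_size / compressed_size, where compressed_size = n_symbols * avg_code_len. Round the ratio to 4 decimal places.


original_size = n_symbols * orig_bits = 5991 * 32 = 191712 bits
compressed_size = n_symbols * avg_code_len = 5991 * 14.13 = 84652.83 bits
ratio = original_size / compressed_size = 191712 / 84652.83 = 2.2647

Compression ratio = 2.2647


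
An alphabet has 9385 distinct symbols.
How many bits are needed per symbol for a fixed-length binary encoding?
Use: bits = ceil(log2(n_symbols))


log2(9385) = 13.1961
Bracket: 2^13 = 8192 < 9385 <= 2^14 = 16384
So ceil(log2(9385)) = 14

bits = ceil(log2(9385)) = ceil(13.1961) = 14 bits


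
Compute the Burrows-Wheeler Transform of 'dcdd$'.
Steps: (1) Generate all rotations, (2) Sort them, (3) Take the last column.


Rotations (sorted):
  0: $dcdd -> last char: d
  1: cdd$d -> last char: d
  2: d$dcd -> last char: d
  3: dcdd$ -> last char: $
  4: dd$dc -> last char: c


BWT = ddd$c


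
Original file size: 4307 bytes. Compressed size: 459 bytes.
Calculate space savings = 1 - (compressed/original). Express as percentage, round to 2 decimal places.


ratio = compressed/original = 459/4307 = 0.106571
savings = 1 - ratio = 1 - 0.106571 = 0.893429
as a percentage: 0.893429 * 100 = 89.34%

Space savings = 1 - 459/4307 = 89.34%


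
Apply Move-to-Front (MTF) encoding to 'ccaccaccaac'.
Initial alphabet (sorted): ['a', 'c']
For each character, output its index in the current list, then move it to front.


MTF encoding:
'c': index 1 in ['a', 'c'] -> ['c', 'a']
'c': index 0 in ['c', 'a'] -> ['c', 'a']
'a': index 1 in ['c', 'a'] -> ['a', 'c']
'c': index 1 in ['a', 'c'] -> ['c', 'a']
'c': index 0 in ['c', 'a'] -> ['c', 'a']
'a': index 1 in ['c', 'a'] -> ['a', 'c']
'c': index 1 in ['a', 'c'] -> ['c', 'a']
'c': index 0 in ['c', 'a'] -> ['c', 'a']
'a': index 1 in ['c', 'a'] -> ['a', 'c']
'a': index 0 in ['a', 'c'] -> ['a', 'c']
'c': index 1 in ['a', 'c'] -> ['c', 'a']


Output: [1, 0, 1, 1, 0, 1, 1, 0, 1, 0, 1]


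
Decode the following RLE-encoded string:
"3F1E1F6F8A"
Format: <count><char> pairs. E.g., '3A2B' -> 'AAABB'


Expanding each <count><char> pair:
  3F -> 'FFF'
  1E -> 'E'
  1F -> 'F'
  6F -> 'FFFFFF'
  8A -> 'AAAAAAAA'

Decoded = FFFEFFFFFFFAAAAAAAA


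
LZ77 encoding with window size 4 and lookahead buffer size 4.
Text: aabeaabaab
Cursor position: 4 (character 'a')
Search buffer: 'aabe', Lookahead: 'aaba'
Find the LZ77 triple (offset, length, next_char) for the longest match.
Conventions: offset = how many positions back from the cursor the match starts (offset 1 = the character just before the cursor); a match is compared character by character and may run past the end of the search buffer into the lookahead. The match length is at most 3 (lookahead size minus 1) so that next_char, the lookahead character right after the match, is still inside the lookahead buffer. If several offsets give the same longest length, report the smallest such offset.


Try each offset into the search buffer:
  offset=1 (pos 3, char 'e'): match length 0
  offset=2 (pos 2, char 'b'): match length 0
  offset=3 (pos 1, char 'a'): match length 1
  offset=4 (pos 0, char 'a'): match length 3
Longest match has length 3 at offset 4.
next_char = character at position 4 + 3 = 7 -> 'a'

Best match: offset=4, length=3 (matching 'aab' starting at position 0)
LZ77 triple: (4, 3, 'a')


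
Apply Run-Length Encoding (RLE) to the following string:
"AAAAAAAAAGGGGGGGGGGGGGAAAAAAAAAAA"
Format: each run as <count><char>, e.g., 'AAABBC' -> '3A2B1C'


Scanning runs left to right:
  i=0: run of 'A' x 9 -> '9A'
  i=9: run of 'G' x 13 -> '13G'
  i=22: run of 'A' x 11 -> '11A'

RLE = 9A13G11A


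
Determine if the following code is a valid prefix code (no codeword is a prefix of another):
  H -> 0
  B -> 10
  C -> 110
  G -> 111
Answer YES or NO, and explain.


Checking each pair (does one codeword prefix another?):
  H='0' vs B='10': no prefix
  H='0' vs C='110': no prefix
  H='0' vs G='111': no prefix
  B='10' vs H='0': no prefix
  B='10' vs C='110': no prefix
  B='10' vs G='111': no prefix
  C='110' vs H='0': no prefix
  C='110' vs B='10': no prefix
  C='110' vs G='111': no prefix
  G='111' vs H='0': no prefix
  G='111' vs B='10': no prefix
  G='111' vs C='110': no prefix
No violation found over all pairs.

YES -- this is a valid prefix code. No codeword is a prefix of any other codeword.


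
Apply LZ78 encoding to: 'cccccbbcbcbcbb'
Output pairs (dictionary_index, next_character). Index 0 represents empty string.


LZ78 encoding steps:
Dictionary: {0: ''}
Step 1: w='' (idx 0), next='c' -> output (0, 'c'), add 'c' as idx 1
Step 2: w='c' (idx 1), next='c' -> output (1, 'c'), add 'cc' as idx 2
Step 3: w='cc' (idx 2), next='b' -> output (2, 'b'), add 'ccb' as idx 3
Step 4: w='' (idx 0), next='b' -> output (0, 'b'), add 'b' as idx 4
Step 5: w='c' (idx 1), next='b' -> output (1, 'b'), add 'cb' as idx 5
Step 6: w='cb' (idx 5), next='c' -> output (5, 'c'), add 'cbc' as idx 6
Step 7: w='b' (idx 4), next='b' -> output (4, 'b'), add 'bb' as idx 7


Encoded: [(0, 'c'), (1, 'c'), (2, 'b'), (0, 'b'), (1, 'b'), (5, 'c'), (4, 'b')]


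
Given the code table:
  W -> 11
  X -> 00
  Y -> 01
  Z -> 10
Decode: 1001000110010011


Decoding:
10 -> Z
01 -> Y
00 -> X
01 -> Y
10 -> Z
01 -> Y
00 -> X
11 -> W


Result: ZYXYZYXW


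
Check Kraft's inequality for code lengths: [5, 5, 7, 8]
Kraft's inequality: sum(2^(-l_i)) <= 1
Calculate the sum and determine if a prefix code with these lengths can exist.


Sum = 2^(-5) + 2^(-5) + 2^(-7) + 2^(-8)
    = 0.03125 + 0.03125 + 0.0078125 + 0.00390625
    = 19/256 = 0.07421875
Since 0.07421875 <= 1, Kraft's inequality IS satisfied.
A prefix code with these lengths CAN exist.

Kraft sum = 0.07421875. Satisfied.


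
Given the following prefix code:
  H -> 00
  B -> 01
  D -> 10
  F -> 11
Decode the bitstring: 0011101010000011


Decoding step by step:
Bits 00 -> H
Bits 11 -> F
Bits 10 -> D
Bits 10 -> D
Bits 10 -> D
Bits 00 -> H
Bits 00 -> H
Bits 11 -> F


Decoded message: HFDDDHHF


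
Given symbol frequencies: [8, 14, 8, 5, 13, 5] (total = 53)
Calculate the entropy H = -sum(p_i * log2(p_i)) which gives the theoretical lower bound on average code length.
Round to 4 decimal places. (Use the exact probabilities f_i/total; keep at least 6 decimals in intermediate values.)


Per-symbol terms -p_i * log2(p_i) with p_i = f_i/53:
  p = 8/53 = 0.150943: log2(p) = -2.727920, -p*log2(p) = 0.411762
  p = 14/53 = 0.264151: log2(p) = -1.920566, -p*log2(p) = 0.507319
  p = 8/53 = 0.150943: log2(p) = -2.727920, -p*log2(p) = 0.411762
  p = 5/53 = 0.094340: log2(p) = -3.405992, -p*log2(p) = 0.321320
  p = 13/53 = 0.245283: log2(p) = -2.027481, -p*log2(p) = 0.497307
  p = 5/53 = 0.094340: log2(p) = -3.405992, -p*log2(p) = 0.321320
H = 0.411762 + 0.507319 + 0.411762 + 0.321320 + 0.497307 + 0.321320 = 2.470790

H = 2.4708 bits/symbol


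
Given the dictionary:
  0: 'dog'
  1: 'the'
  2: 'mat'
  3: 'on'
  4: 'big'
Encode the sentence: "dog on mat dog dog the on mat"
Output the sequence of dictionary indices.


Look up each word in the dictionary:
  'dog' -> 0
  'on' -> 3
  'mat' -> 2
  'dog' -> 0
  'dog' -> 0
  'the' -> 1
  'on' -> 3
  'mat' -> 2

Encoded: [0, 3, 2, 0, 0, 1, 3, 2]


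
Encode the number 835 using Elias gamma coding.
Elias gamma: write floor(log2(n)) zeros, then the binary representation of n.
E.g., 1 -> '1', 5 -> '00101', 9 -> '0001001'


num_bits = floor(log2(835)) + 1 = 10
leading_zeros = num_bits - 1 = 9
binary(835) = 1101000011

Elias gamma(835) = '000000000' + '1101000011' = 0000000001101000011 (19 bits)


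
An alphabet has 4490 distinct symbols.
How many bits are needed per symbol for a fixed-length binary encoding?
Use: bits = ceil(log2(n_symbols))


log2(4490) = 12.1325
Bracket: 2^12 = 4096 < 4490 <= 2^13 = 8192
So ceil(log2(4490)) = 13

bits = ceil(log2(4490)) = ceil(12.1325) = 13 bits


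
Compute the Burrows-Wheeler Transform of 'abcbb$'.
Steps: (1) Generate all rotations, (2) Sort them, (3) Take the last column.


Rotations (sorted):
  0: $abcbb -> last char: b
  1: abcbb$ -> last char: $
  2: b$abcb -> last char: b
  3: bb$abc -> last char: c
  4: bcbb$a -> last char: a
  5: cbb$ab -> last char: b


BWT = b$bcab


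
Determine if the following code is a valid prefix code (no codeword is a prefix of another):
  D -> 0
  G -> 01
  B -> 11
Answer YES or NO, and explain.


Checking each pair (does one codeword prefix another?):
  D='0' vs G='01': prefix -- VIOLATION

NO -- this is NOT a valid prefix code. D (0) is a prefix of G (01).


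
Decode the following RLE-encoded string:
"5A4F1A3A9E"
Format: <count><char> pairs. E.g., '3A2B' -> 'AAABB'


Expanding each <count><char> pair:
  5A -> 'AAAAA'
  4F -> 'FFFF'
  1A -> 'A'
  3A -> 'AAA'
  9E -> 'EEEEEEEEE'

Decoded = AAAAAFFFFAAAAEEEEEEEEE


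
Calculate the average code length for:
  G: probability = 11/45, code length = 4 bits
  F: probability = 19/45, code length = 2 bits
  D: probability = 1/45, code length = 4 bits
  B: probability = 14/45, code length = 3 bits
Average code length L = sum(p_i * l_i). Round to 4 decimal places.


Weighted contributions p_i * l_i:
  G: (11/45) * 4 = 44/45
  F: (19/45) * 2 = 38/45
  D: (1/45) * 4 = 4/45
  B: (14/45) * 3 = 42/45
Sum = (44 + 38 + 4 + 42)/45 = 128/45

L = 128/45 = 2.8444 bits/symbol


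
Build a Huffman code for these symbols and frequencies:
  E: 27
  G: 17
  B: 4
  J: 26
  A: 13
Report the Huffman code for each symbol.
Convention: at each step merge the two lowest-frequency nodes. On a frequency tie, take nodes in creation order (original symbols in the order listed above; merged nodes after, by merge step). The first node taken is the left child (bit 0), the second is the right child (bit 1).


Huffman tree construction:
Step 1: Merge B(4) + A(13) = 17
Step 2: Merge G(17) + (B+A)(17) = 34
Step 3: Merge J(26) + E(27) = 53
Step 4: Merge (G+(B+A))(34) + (J+E)(53) = 87
Read each symbol's code off the tree from the root (left child = 0, right child = 1).

Codes:
  E: 11 (length 2)
  G: 00 (length 2)
  B: 010 (length 3)
  J: 10 (length 2)
  A: 011 (length 3)
Average code length: 191/87 = 2.1954 bits/symbol


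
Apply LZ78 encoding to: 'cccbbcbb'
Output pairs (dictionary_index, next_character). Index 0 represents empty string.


LZ78 encoding steps:
Dictionary: {0: ''}
Step 1: w='' (idx 0), next='c' -> output (0, 'c'), add 'c' as idx 1
Step 2: w='c' (idx 1), next='c' -> output (1, 'c'), add 'cc' as idx 2
Step 3: w='' (idx 0), next='b' -> output (0, 'b'), add 'b' as idx 3
Step 4: w='b' (idx 3), next='c' -> output (3, 'c'), add 'bc' as idx 4
Step 5: w='b' (idx 3), next='b' -> output (3, 'b'), add 'bb' as idx 5


Encoded: [(0, 'c'), (1, 'c'), (0, 'b'), (3, 'c'), (3, 'b')]


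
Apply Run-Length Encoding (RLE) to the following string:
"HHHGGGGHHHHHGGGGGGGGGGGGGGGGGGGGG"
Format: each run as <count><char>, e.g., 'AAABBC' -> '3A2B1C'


Scanning runs left to right:
  i=0: run of 'H' x 3 -> '3H'
  i=3: run of 'G' x 4 -> '4G'
  i=7: run of 'H' x 5 -> '5H'
  i=12: run of 'G' x 21 -> '21G'

RLE = 3H4G5H21G


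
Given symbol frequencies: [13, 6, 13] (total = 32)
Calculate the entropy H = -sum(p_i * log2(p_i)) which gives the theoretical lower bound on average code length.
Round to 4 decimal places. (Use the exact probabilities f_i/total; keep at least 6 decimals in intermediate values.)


Per-symbol terms -p_i * log2(p_i) with p_i = f_i/32:
  p = 13/32 = 0.406250: log2(p) = -1.299560, -p*log2(p) = 0.527946
  p = 6/32 = 0.187500: log2(p) = -2.415037, -p*log2(p) = 0.452820
  p = 13/32 = 0.406250: log2(p) = -1.299560, -p*log2(p) = 0.527946
H = 0.527946 + 0.452820 + 0.527946 = 1.508712

H = 1.5087 bits/symbol


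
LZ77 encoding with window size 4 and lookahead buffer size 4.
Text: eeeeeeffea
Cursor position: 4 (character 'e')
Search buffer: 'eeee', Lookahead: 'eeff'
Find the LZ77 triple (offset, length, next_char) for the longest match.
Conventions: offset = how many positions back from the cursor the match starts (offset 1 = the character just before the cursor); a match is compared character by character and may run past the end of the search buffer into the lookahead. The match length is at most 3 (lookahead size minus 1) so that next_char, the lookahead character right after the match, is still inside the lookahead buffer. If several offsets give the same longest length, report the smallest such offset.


Try each offset into the search buffer:
  offset=1 (pos 3, char 'e'): match length 2
  offset=2 (pos 2, char 'e'): match length 2
  offset=3 (pos 1, char 'e'): match length 2
  offset=4 (pos 0, char 'e'): match length 2
Longest match has length 2, found at offsets 1, 2, 3, 4; take the smallest, offset 1.
next_char = character at position 4 + 2 = 6 -> 'f'

Best match: offset=1, length=2 (matching 'ee' starting at position 3)
LZ77 triple: (1, 2, 'f')


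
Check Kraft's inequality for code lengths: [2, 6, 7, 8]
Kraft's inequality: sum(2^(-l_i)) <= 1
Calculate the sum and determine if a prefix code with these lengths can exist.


Sum = 2^(-2) + 2^(-6) + 2^(-7) + 2^(-8)
    = 0.25 + 0.015625 + 0.0078125 + 0.00390625
    = 71/256 = 0.27734375
Since 0.27734375 <= 1, Kraft's inequality IS satisfied.
A prefix code with these lengths CAN exist.

Kraft sum = 0.27734375. Satisfied.


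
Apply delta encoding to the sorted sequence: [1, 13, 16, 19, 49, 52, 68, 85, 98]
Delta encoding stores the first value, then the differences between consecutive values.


First value: 1
Deltas:
  13 - 1 = 12
  16 - 13 = 3
  19 - 16 = 3
  49 - 19 = 30
  52 - 49 = 3
  68 - 52 = 16
  85 - 68 = 17
  98 - 85 = 13


Delta encoded: [1, 12, 3, 3, 30, 3, 16, 17, 13]


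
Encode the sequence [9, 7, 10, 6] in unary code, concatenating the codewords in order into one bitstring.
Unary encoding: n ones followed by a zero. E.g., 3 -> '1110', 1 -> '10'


Encode each number as n ones followed by a terminating 0:
  9 -> 1111111110 (10 bits)
  7 -> 11111110 (8 bits)
  10 -> 11111111110 (11 bits)
  6 -> 1111110 (7 bits)
Total length = 10 + 8 + 11 + 7 = 36 bits.

Unary([9, 7, 10, 6]) = 111111111011111110111111111101111110 (36 bits)


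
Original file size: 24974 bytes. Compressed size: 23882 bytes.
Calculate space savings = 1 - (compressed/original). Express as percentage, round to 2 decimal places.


ratio = compressed/original = 23882/24974 = 0.956275
savings = 1 - ratio = 1 - 0.956275 = 0.043725
as a percentage: 0.043725 * 100 = 4.37%

Space savings = 1 - 23882/24974 = 4.37%


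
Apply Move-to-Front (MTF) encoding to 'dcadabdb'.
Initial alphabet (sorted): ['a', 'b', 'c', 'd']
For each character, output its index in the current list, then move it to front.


MTF encoding:
'd': index 3 in ['a', 'b', 'c', 'd'] -> ['d', 'a', 'b', 'c']
'c': index 3 in ['d', 'a', 'b', 'c'] -> ['c', 'd', 'a', 'b']
'a': index 2 in ['c', 'd', 'a', 'b'] -> ['a', 'c', 'd', 'b']
'd': index 2 in ['a', 'c', 'd', 'b'] -> ['d', 'a', 'c', 'b']
'a': index 1 in ['d', 'a', 'c', 'b'] -> ['a', 'd', 'c', 'b']
'b': index 3 in ['a', 'd', 'c', 'b'] -> ['b', 'a', 'd', 'c']
'd': index 2 in ['b', 'a', 'd', 'c'] -> ['d', 'b', 'a', 'c']
'b': index 1 in ['d', 'b', 'a', 'c'] -> ['b', 'd', 'a', 'c']


Output: [3, 3, 2, 2, 1, 3, 2, 1]


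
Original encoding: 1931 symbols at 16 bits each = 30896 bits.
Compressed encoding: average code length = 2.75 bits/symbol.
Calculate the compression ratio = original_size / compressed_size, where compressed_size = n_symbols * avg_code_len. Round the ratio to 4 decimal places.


original_size = n_symbols * orig_bits = 1931 * 16 = 30896 bits
compressed_size = n_symbols * avg_code_len = 1931 * 2.75 = 5310.25 bits
ratio = original_size / compressed_size = 30896 / 5310.25 = 5.8182

Compression ratio = 5.8182


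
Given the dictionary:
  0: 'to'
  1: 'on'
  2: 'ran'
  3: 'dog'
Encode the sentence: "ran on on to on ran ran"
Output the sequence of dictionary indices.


Look up each word in the dictionary:
  'ran' -> 2
  'on' -> 1
  'on' -> 1
  'to' -> 0
  'on' -> 1
  'ran' -> 2
  'ran' -> 2

Encoded: [2, 1, 1, 0, 1, 2, 2]


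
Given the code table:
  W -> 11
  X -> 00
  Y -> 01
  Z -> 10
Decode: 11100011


Decoding:
11 -> W
10 -> Z
00 -> X
11 -> W


Result: WZXW


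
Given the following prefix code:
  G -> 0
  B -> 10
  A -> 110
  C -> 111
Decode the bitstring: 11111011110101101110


Decoding step by step:
Bits 111 -> C
Bits 110 -> A
Bits 111 -> C
Bits 10 -> B
Bits 10 -> B
Bits 110 -> A
Bits 111 -> C
Bits 0 -> G


Decoded message: CACBBACG


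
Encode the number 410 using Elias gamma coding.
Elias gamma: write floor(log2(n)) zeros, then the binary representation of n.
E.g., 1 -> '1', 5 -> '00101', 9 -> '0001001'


num_bits = floor(log2(410)) + 1 = 9
leading_zeros = num_bits - 1 = 8
binary(410) = 110011010

Elias gamma(410) = '00000000' + '110011010' = 00000000110011010 (17 bits)


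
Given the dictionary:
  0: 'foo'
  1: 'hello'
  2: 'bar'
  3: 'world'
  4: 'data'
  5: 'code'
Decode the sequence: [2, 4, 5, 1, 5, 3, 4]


Look up each index in the dictionary:
  2 -> 'bar'
  4 -> 'data'
  5 -> 'code'
  1 -> 'hello'
  5 -> 'code'
  3 -> 'world'
  4 -> 'data'

Decoded: "bar data code hello code world data"


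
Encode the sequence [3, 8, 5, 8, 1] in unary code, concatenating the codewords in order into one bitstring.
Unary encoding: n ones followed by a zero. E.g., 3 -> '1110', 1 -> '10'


Encode each number as n ones followed by a terminating 0:
  3 -> 1110 (4 bits)
  8 -> 111111110 (9 bits)
  5 -> 111110 (6 bits)
  8 -> 111111110 (9 bits)
  1 -> 10 (2 bits)
Total length = 4 + 9 + 6 + 9 + 2 = 30 bits.

Unary([3, 8, 5, 8, 1]) = 111011111111011111011111111010 (30 bits)


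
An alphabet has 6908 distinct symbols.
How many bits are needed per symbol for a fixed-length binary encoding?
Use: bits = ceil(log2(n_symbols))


log2(6908) = 12.7541
Bracket: 2^12 = 4096 < 6908 <= 2^13 = 8192
So ceil(log2(6908)) = 13

bits = ceil(log2(6908)) = ceil(12.7541) = 13 bits


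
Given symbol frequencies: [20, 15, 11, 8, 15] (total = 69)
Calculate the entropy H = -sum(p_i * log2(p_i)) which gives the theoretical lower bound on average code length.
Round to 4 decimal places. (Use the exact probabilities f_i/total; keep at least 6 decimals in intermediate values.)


Per-symbol terms -p_i * log2(p_i) with p_i = f_i/69:
  p = 20/69 = 0.289855: log2(p) = -1.786596, -p*log2(p) = 0.517854
  p = 15/69 = 0.217391: log2(p) = -2.201634, -p*log2(p) = 0.478616
  p = 11/69 = 0.159420: log2(p) = -2.649093, -p*log2(p) = 0.422319
  p = 8/69 = 0.115942: log2(p) = -3.108524, -p*log2(p) = 0.360409
  p = 15/69 = 0.217391: log2(p) = -2.201634, -p*log2(p) = 0.478616
H = 0.517854 + 0.478616 + 0.422319 + 0.360409 + 0.478616 = 2.257814

H = 2.2578 bits/symbol


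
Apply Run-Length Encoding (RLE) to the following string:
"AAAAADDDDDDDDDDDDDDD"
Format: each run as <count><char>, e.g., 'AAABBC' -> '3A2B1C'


Scanning runs left to right:
  i=0: run of 'A' x 5 -> '5A'
  i=5: run of 'D' x 15 -> '15D'

RLE = 5A15D


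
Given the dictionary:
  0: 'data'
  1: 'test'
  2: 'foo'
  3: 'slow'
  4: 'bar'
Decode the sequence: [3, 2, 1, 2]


Look up each index in the dictionary:
  3 -> 'slow'
  2 -> 'foo'
  1 -> 'test'
  2 -> 'foo'

Decoded: "slow foo test foo"


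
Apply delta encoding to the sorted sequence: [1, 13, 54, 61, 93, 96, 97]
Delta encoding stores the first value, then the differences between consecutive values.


First value: 1
Deltas:
  13 - 1 = 12
  54 - 13 = 41
  61 - 54 = 7
  93 - 61 = 32
  96 - 93 = 3
  97 - 96 = 1


Delta encoded: [1, 12, 41, 7, 32, 3, 1]


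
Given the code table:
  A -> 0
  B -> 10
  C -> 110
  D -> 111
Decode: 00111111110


Decoding:
0 -> A
0 -> A
111 -> D
111 -> D
110 -> C


Result: AADDC


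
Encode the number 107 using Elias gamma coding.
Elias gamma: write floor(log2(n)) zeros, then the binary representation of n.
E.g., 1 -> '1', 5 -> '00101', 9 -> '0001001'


num_bits = floor(log2(107)) + 1 = 7
leading_zeros = num_bits - 1 = 6
binary(107) = 1101011

Elias gamma(107) = '000000' + '1101011' = 0000001101011 (13 bits)


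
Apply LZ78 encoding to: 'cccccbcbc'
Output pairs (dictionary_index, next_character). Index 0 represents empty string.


LZ78 encoding steps:
Dictionary: {0: ''}
Step 1: w='' (idx 0), next='c' -> output (0, 'c'), add 'c' as idx 1
Step 2: w='c' (idx 1), next='c' -> output (1, 'c'), add 'cc' as idx 2
Step 3: w='cc' (idx 2), next='b' -> output (2, 'b'), add 'ccb' as idx 3
Step 4: w='c' (idx 1), next='b' -> output (1, 'b'), add 'cb' as idx 4
Step 5: w='c' (idx 1), end of input -> output (1, '')


Encoded: [(0, 'c'), (1, 'c'), (2, 'b'), (1, 'b'), (1, '')]


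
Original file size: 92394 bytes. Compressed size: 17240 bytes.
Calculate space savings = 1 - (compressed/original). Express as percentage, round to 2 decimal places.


ratio = compressed/original = 17240/92394 = 0.186592
savings = 1 - ratio = 1 - 0.186592 = 0.813408
as a percentage: 0.813408 * 100 = 81.34%

Space savings = 1 - 17240/92394 = 81.34%


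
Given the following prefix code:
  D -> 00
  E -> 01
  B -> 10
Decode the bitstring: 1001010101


Decoding step by step:
Bits 10 -> B
Bits 01 -> E
Bits 01 -> E
Bits 01 -> E
Bits 01 -> E


Decoded message: BEEEE


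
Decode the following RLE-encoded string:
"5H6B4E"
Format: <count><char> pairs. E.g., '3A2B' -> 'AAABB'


Expanding each <count><char> pair:
  5H -> 'HHHHH'
  6B -> 'BBBBBB'
  4E -> 'EEEE'

Decoded = HHHHHBBBBBBEEEE


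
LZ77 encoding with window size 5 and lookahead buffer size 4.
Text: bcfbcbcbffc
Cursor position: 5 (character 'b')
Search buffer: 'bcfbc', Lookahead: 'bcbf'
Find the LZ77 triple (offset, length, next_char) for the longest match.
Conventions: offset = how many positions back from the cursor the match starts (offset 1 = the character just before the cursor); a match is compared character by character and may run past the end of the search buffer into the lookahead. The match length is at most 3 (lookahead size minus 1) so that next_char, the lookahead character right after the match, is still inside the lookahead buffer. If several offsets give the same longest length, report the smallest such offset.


Try each offset into the search buffer:
  offset=1 (pos 4, char 'c'): match length 0
  offset=2 (pos 3, char 'b'): match length 3
  offset=3 (pos 2, char 'f'): match length 0
  offset=4 (pos 1, char 'c'): match length 0
  offset=5 (pos 0, char 'b'): match length 2
Longest match has length 3 at offset 2.
next_char = character at position 5 + 3 = 8 -> 'f'

Best match: offset=2, length=3 (matching 'bcb' starting at position 3)
LZ77 triple: (2, 3, 'f')


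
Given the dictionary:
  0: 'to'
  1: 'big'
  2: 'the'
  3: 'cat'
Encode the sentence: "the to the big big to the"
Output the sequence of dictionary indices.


Look up each word in the dictionary:
  'the' -> 2
  'to' -> 0
  'the' -> 2
  'big' -> 1
  'big' -> 1
  'to' -> 0
  'the' -> 2

Encoded: [2, 0, 2, 1, 1, 0, 2]


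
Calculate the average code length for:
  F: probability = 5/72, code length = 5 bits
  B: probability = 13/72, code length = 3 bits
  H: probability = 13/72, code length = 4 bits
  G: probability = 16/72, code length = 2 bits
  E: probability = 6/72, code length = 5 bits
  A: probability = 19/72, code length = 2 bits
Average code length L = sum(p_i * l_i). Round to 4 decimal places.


Weighted contributions p_i * l_i:
  F: (5/72) * 5 = 25/72
  B: (13/72) * 3 = 39/72
  H: (13/72) * 4 = 52/72
  G: (16/72) * 2 = 32/72
  E: (6/72) * 5 = 30/72
  A: (19/72) * 2 = 38/72
Sum = (25 + 39 + 52 + 32 + 30 + 38)/72 = 216/72

L = 216/72 = 3.0000 bits/symbol


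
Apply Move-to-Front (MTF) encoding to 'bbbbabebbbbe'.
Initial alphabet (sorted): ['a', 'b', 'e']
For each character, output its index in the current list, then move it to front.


MTF encoding:
'b': index 1 in ['a', 'b', 'e'] -> ['b', 'a', 'e']
'b': index 0 in ['b', 'a', 'e'] -> ['b', 'a', 'e']
'b': index 0 in ['b', 'a', 'e'] -> ['b', 'a', 'e']
'b': index 0 in ['b', 'a', 'e'] -> ['b', 'a', 'e']
'a': index 1 in ['b', 'a', 'e'] -> ['a', 'b', 'e']
'b': index 1 in ['a', 'b', 'e'] -> ['b', 'a', 'e']
'e': index 2 in ['b', 'a', 'e'] -> ['e', 'b', 'a']
'b': index 1 in ['e', 'b', 'a'] -> ['b', 'e', 'a']
'b': index 0 in ['b', 'e', 'a'] -> ['b', 'e', 'a']
'b': index 0 in ['b', 'e', 'a'] -> ['b', 'e', 'a']
'b': index 0 in ['b', 'e', 'a'] -> ['b', 'e', 'a']
'e': index 1 in ['b', 'e', 'a'] -> ['e', 'b', 'a']


Output: [1, 0, 0, 0, 1, 1, 2, 1, 0, 0, 0, 1]


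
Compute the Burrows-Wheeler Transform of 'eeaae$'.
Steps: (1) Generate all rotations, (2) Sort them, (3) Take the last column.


Rotations (sorted):
  0: $eeaae -> last char: e
  1: aae$ee -> last char: e
  2: ae$eea -> last char: a
  3: e$eeaa -> last char: a
  4: eaae$e -> last char: e
  5: eeaae$ -> last char: $


BWT = eeaae$


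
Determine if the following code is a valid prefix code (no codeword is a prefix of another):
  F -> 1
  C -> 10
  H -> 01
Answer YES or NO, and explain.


Checking each pair (does one codeword prefix another?):
  F='1' vs C='10': prefix -- VIOLATION

NO -- this is NOT a valid prefix code. F (1) is a prefix of C (10).


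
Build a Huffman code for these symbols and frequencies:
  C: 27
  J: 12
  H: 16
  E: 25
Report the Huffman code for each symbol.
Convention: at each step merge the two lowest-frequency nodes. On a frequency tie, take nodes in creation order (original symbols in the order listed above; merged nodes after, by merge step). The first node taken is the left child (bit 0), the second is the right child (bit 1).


Huffman tree construction:
Step 1: Merge J(12) + H(16) = 28
Step 2: Merge E(25) + C(27) = 52
Step 3: Merge (J+H)(28) + (E+C)(52) = 80
Read each symbol's code off the tree from the root (left child = 0, right child = 1).

Codes:
  C: 11 (length 2)
  J: 00 (length 2)
  H: 01 (length 2)
  E: 10 (length 2)
Average code length: 160/80 = 2.0000 bits/symbol


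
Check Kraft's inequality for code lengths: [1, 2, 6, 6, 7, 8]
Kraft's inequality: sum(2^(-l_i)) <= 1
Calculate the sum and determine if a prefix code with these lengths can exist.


Sum = 2^(-1) + 2^(-2) + 2^(-6) + 2^(-6) + 2^(-7) + 2^(-8)
    = 0.5 + 0.25 + 0.015625 + 0.015625 + 0.0078125 + 0.00390625
    = 203/256 = 0.79296875
Since 0.79296875 <= 1, Kraft's inequality IS satisfied.
A prefix code with these lengths CAN exist.

Kraft sum = 0.79296875. Satisfied.


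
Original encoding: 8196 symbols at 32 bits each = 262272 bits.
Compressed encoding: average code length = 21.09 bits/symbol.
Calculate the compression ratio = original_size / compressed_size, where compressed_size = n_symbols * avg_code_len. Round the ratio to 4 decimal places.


original_size = n_symbols * orig_bits = 8196 * 32 = 262272 bits
compressed_size = n_symbols * avg_code_len = 8196 * 21.09 = 172853.64 bits
ratio = original_size / compressed_size = 262272 / 172853.64 = 1.5173

Compression ratio = 1.5173


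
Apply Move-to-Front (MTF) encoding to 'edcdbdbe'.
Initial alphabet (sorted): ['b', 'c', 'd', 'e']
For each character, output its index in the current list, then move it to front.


MTF encoding:
'e': index 3 in ['b', 'c', 'd', 'e'] -> ['e', 'b', 'c', 'd']
'd': index 3 in ['e', 'b', 'c', 'd'] -> ['d', 'e', 'b', 'c']
'c': index 3 in ['d', 'e', 'b', 'c'] -> ['c', 'd', 'e', 'b']
'd': index 1 in ['c', 'd', 'e', 'b'] -> ['d', 'c', 'e', 'b']
'b': index 3 in ['d', 'c', 'e', 'b'] -> ['b', 'd', 'c', 'e']
'd': index 1 in ['b', 'd', 'c', 'e'] -> ['d', 'b', 'c', 'e']
'b': index 1 in ['d', 'b', 'c', 'e'] -> ['b', 'd', 'c', 'e']
'e': index 3 in ['b', 'd', 'c', 'e'] -> ['e', 'b', 'd', 'c']


Output: [3, 3, 3, 1, 3, 1, 1, 3]


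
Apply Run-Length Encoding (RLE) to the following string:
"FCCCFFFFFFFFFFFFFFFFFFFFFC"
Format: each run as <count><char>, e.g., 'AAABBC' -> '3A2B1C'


Scanning runs left to right:
  i=0: run of 'F' x 1 -> '1F'
  i=1: run of 'C' x 3 -> '3C'
  i=4: run of 'F' x 21 -> '21F'
  i=25: run of 'C' x 1 -> '1C'

RLE = 1F3C21F1C
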